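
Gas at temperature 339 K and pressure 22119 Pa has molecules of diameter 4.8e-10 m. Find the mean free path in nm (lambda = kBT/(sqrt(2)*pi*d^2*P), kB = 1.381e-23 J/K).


Mean free path: lambda = kB*T / (sqrt(2) * pi * d^2 * P)
lambda = 1.381e-23 * 339 / (sqrt(2) * pi * (4.8e-10)^2 * 22119)
lambda = 2.06767e-07 m
lambda = 206.77 nm

206.77


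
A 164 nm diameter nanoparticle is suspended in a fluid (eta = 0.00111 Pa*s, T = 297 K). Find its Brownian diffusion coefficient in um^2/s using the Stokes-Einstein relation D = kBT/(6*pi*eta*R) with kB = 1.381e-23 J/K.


Radius R = 164/2 = 82 nm = 8.2e-08 m
D = kB*T / (6*pi*eta*R)
D = 1.381e-23 * 297 / (6 * pi * 0.00111 * 8.2e-08)
D = 2.39063e-12 m^2/s = 2.391 um^2/s

2.391


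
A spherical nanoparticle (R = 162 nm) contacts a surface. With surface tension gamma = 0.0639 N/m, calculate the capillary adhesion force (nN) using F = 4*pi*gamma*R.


Convert radius: R = 162 nm = 1.62e-07 m
F = 4 * pi * gamma * R
F = 4 * pi * 0.0639 * 1.62e-07
F = 1.30085e-07 N = 130.0846 nN

130.0846


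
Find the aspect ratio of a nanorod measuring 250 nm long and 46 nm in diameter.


Aspect ratio AR = length / diameter
AR = 250 / 46
AR = 5.43

5.43


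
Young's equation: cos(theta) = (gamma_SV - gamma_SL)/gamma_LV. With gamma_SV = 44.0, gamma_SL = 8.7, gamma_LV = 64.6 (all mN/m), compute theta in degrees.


cos(theta) = (gamma_SV - gamma_SL) / gamma_LV
cos(theta) = (44.0 - 8.7) / 64.6
cos(theta) = 0.54644
theta = arccos(0.54644) = 56.88 degrees

56.88


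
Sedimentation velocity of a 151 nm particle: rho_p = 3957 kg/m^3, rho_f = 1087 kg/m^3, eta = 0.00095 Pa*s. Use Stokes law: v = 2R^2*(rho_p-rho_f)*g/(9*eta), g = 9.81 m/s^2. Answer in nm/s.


Radius R = 151/2 nm = 7.55e-08 m
Density difference = 3957 - 1087 = 2870 kg/m^3
v = 2 * R^2 * (rho_p - rho_f) * g / (9 * eta)
v = 2 * (7.55e-08)^2 * 2870 * 9.81 / (9 * 0.00095)
v = 3.75412e-08 m/s = 37.5412 nm/s

37.5412


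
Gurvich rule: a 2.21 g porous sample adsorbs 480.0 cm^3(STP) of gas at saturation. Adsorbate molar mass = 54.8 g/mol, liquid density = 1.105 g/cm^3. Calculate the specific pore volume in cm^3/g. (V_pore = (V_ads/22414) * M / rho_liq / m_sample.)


Moles adsorbed n = V_ads / 22414 = 480.0 / 22414 = 2.141519e-02 mol
Liquid volume V_liq = n * M / rho_liq = 2.141519e-02 * 54.8 / 1.105 = 1.06204 cm^3
Specific pore volume V_pore = V_liq / m_sample = 1.06204 / 2.21
V_pore = 0.4806 cm^3/g

0.4806


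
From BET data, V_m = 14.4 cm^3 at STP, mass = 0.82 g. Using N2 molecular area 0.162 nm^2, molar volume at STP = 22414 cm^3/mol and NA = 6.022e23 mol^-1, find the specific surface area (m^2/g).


Number of moles in monolayer = V_m / 22414 = 14.4 / 22414 = 0.00064246
Number of molecules = moles * NA = 0.00064246 * 6.022e23
SA = molecules * sigma / mass
SA = (14.4 / 22414) * 6.022e23 * 0.162e-18 / 0.82
SA = 76.4 m^2/g

76.4


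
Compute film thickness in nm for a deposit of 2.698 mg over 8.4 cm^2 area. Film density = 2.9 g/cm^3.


Convert: m = 2.698 mg = 2.6980e-06 kg, A = 8.4 cm^2 = 8.4000e-04 m^2, rho = 2.9 g/cm^3 = 2900 kg/m^3
t = m / (A * rho)
t = 2.6980e-06 / (8.4000e-04 * 2900)
t = 1.1076e-06 m = 1107.6 nm

1107.6


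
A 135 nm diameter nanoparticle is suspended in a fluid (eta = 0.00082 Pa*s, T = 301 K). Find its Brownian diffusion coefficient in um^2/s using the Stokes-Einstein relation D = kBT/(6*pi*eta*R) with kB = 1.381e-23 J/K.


Radius R = 135/2 = 67.5 nm = 6.75e-08 m
D = kB*T / (6*pi*eta*R)
D = 1.381e-23 * 301 / (6 * pi * 0.00082 * 6.75e-08)
D = 3.9842e-12 m^2/s = 3.984 um^2/s

3.984


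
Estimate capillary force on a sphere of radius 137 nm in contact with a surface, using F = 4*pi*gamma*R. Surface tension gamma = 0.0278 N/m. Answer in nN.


Convert radius: R = 137 nm = 1.37e-07 m
F = 4 * pi * gamma * R
F = 4 * pi * 0.0278 * 1.37e-07
F = 4.78603e-08 N = 47.8603 nN

47.8603


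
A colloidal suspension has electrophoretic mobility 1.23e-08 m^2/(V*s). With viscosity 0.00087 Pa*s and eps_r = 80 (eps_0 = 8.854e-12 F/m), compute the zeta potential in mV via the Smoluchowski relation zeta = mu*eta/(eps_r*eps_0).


Smoluchowski equation: zeta = mu * eta / (eps_r * eps_0)
zeta = 1.23e-08 * 0.00087 / (80 * 8.854e-12)
zeta = 0.015108 V = 15.11 mV

15.11


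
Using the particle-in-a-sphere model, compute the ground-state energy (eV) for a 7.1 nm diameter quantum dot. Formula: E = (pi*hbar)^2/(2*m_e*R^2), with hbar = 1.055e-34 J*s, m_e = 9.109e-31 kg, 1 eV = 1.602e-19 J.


Radius R = 7.1/2 = 3.55 nm = 3.55e-09 m
E = (pi * 1.055e-34)^2 / (2 * 9.109e-31 * (3.55e-09)^2)
E(J) = 4.78462e-21
E = E(J) / 1.602e-19 = 0.0299 eV

0.0299


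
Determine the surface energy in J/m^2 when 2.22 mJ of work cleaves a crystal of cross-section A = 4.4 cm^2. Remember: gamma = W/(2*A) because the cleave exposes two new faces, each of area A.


Convert: A = 4.4 cm^2 = 0.00044 m^2, W = 2.22 mJ = 0.00222 J
Cleaving exposes two faces of area A, so total new surface = 2*A and gamma = W / (2*A)
gamma = 0.00222 / (2 * 0.00044)
gamma = 2.523 J/m^2

2.523


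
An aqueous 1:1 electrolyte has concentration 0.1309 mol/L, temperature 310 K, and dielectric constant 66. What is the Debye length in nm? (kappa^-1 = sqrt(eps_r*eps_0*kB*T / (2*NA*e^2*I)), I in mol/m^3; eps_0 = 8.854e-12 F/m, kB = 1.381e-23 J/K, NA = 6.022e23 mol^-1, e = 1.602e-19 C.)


Ionic strength I = 0.1309 * 1^2 * 1000 = 130.9 mol/m^3
kappa^-1 = sqrt(66 * 8.854e-12 * 1.381e-23 * 310 / (2 * 6.022e23 * (1.602e-19)^2 * 130.9))
kappa^-1 = 0.786 nm

0.786


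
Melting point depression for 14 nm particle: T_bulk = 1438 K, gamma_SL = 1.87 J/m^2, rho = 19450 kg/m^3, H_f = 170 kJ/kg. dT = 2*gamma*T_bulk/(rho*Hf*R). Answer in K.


Radius R = 14/2 = 7 nm = 7e-09 m
Convert H_f = 170 kJ/kg = 170000 J/kg
dT = 2 * gamma_SL * T_bulk / (rho * H_f * R)
dT = 2 * 1.87 * 1438 / (19450 * 170000 * 7e-09)
dT = 232.4 K

232.4


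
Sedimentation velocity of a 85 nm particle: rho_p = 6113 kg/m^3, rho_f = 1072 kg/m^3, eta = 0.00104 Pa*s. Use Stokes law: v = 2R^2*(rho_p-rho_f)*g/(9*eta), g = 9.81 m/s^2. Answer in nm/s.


Radius R = 85/2 nm = 4.25e-08 m
Density difference = 6113 - 1072 = 5041 kg/m^3
v = 2 * R^2 * (rho_p - rho_f) * g / (9 * eta)
v = 2 * (4.25e-08)^2 * 5041 * 9.81 / (9 * 0.00104)
v = 1.90861e-08 m/s = 19.0861 nm/s

19.0861


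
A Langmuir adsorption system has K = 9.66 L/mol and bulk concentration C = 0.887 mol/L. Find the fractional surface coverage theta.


Langmuir isotherm: theta = K*C / (1 + K*C)
K*C = 9.66 * 0.887 = 8.56842
theta = 8.56842 / (1 + 8.56842) = 8.56842 / 9.56842
theta = 0.8955

0.8955


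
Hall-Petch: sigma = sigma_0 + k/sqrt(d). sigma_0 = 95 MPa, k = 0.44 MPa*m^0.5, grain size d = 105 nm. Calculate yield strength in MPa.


d = 105 nm = 1.05e-07 m
sqrt(d) = 0.000324037
Hall-Petch contribution = k / sqrt(d) = 0.44 / 0.000324037 = 1357.9 MPa
sigma = sigma_0 + k/sqrt(d) = 95 + 1357.9 = 1452.9 MPa

1452.9


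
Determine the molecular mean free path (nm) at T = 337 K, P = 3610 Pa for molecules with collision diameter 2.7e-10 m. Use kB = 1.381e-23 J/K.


Mean free path: lambda = kB*T / (sqrt(2) * pi * d^2 * P)
lambda = 1.381e-23 * 337 / (sqrt(2) * pi * (2.7e-10)^2 * 3610)
lambda = 3.98037e-06 m
lambda = 3980.37 nm

3980.37


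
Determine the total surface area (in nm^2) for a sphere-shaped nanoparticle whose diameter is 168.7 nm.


Radius r = 168.7/2 = 84.35 nm
Surface area SA = 4 * pi * r^2
SA = 4 * pi * (84.35)^2
SA = 89408.75 nm^2

89408.75


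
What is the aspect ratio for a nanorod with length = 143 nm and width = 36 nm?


Aspect ratio AR = length / diameter
AR = 143 / 36
AR = 3.97

3.97


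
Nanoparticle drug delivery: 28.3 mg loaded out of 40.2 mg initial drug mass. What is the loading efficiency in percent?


Drug loading efficiency = (drug loaded / drug initial) * 100
DLE = 28.3 / 40.2 * 100
DLE = 0.704 * 100
DLE = 70.4%

70.4


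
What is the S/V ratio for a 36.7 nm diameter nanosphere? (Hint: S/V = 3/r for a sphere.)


Radius r = 36.7/2 = 18.35 nm
S/V = 3 / r = 3 / 18.35
S/V = 0.1635 nm^-1

0.1635


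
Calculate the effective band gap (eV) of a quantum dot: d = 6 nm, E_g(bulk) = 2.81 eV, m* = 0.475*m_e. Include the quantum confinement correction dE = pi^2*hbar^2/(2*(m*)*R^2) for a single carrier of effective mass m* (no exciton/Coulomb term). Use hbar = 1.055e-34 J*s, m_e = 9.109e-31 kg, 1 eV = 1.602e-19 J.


Radius R = 6/2 nm = 3e-09 m
Confinement energy dE = pi^2 * hbar^2 / (2 * m_eff * m_e * R^2)
dE = pi^2 * (1.055e-34)^2 / (2 * 0.475 * 9.109e-31 * (3e-09)^2) J, divided by 1.602e-19 J/eV
dE = 0.088 eV
Total band gap = E_g(bulk) + dE = 2.81 + 0.088 = 2.898 eV

2.898


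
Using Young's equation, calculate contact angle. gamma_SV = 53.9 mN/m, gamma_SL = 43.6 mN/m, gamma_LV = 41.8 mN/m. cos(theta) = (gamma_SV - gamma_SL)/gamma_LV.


cos(theta) = (gamma_SV - gamma_SL) / gamma_LV
cos(theta) = (53.9 - 43.6) / 41.8
cos(theta) = 0.246411
theta = arccos(0.246411) = 75.73 degrees

75.73


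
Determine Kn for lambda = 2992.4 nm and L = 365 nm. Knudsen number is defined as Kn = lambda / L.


Knudsen number Kn = lambda / L
Kn = 2992.4 / 365
Kn = 8.1984

8.1984


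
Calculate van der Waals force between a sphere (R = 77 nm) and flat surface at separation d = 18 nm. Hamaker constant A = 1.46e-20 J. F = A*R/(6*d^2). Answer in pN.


Convert to SI: R = 77 nm = 7.7e-08 m, d = 18 nm = 1.8e-08 m
F = A * R / (6 * d^2)
F = 1.46e-20 * 7.7e-08 / (6 * (1.8e-08)^2)
F = 5.78292e-13 N = 0.578 pN

0.578


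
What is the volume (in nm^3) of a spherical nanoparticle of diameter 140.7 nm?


Radius r = 140.7/2 = 70.35 nm
Volume V = (4/3) * pi * r^3
V = (4/3) * pi * (70.35)^3
V = 1458414.3 nm^3

1458414.3


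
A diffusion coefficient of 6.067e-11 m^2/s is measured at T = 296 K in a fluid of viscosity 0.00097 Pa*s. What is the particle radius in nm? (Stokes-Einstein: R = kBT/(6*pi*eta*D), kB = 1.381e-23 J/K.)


Stokes-Einstein: R = kB*T / (6*pi*eta*D)
R = 1.381e-23 * 296 / (6 * pi * 0.00097 * 6.067e-11)
R = 3.68501e-09 m = 3.69 nm

3.69


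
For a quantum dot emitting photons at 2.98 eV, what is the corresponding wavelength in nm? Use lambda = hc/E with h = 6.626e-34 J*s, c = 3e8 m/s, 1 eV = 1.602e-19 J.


Convert energy: E = 2.98 eV = 2.98 * 1.602e-19 = 4.77396e-19 J
lambda = h*c / E = 6.626e-34 * 3e8 / 4.77396e-19
lambda = 4.16384e-07 m = 416.4 nm

416.4


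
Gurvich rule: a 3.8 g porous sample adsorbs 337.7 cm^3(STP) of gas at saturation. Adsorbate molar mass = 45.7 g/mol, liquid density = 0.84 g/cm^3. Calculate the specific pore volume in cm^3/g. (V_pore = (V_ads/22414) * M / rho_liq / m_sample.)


Moles adsorbed n = V_ads / 22414 = 337.7 / 22414 = 1.506648e-02 mol
Liquid volume V_liq = n * M / rho_liq = 1.506648e-02 * 45.7 / 0.84 = 0.81969 cm^3
Specific pore volume V_pore = V_liq / m_sample = 0.81969 / 3.8
V_pore = 0.2157 cm^3/g

0.2157


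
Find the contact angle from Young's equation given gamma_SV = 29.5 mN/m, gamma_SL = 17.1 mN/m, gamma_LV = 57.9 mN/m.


cos(theta) = (gamma_SV - gamma_SL) / gamma_LV
cos(theta) = (29.5 - 17.1) / 57.9
cos(theta) = 0.214162
theta = arccos(0.214162) = 77.63 degrees

77.63


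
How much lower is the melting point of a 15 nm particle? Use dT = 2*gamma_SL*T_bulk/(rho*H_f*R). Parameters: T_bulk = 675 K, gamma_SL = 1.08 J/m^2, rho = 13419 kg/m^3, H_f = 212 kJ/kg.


Radius R = 15/2 = 7.5 nm = 7.5e-09 m
Convert H_f = 212 kJ/kg = 212000 J/kg
dT = 2 * gamma_SL * T_bulk / (rho * H_f * R)
dT = 2 * 1.08 * 675 / (13419 * 212000 * 7.5e-09)
dT = 68.3 K

68.3


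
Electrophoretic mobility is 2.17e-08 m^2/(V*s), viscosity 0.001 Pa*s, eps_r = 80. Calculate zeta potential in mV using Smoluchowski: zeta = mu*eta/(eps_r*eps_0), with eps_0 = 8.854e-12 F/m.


Smoluchowski equation: zeta = mu * eta / (eps_r * eps_0)
zeta = 2.17e-08 * 0.001 / (80 * 8.854e-12)
zeta = 0.030636 V = 30.64 mV

30.64


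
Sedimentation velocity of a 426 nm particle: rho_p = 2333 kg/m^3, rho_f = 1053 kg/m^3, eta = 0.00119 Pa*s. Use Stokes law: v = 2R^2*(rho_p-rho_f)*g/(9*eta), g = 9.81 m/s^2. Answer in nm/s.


Radius R = 426/2 nm = 2.13e-07 m
Density difference = 2333 - 1053 = 1280 kg/m^3
v = 2 * R^2 * (rho_p - rho_f) * g / (9 * eta)
v = 2 * (2.13e-07)^2 * 1280 * 9.81 / (9 * 0.00119)
v = 1.06385e-07 m/s = 106.3846 nm/s

106.3846


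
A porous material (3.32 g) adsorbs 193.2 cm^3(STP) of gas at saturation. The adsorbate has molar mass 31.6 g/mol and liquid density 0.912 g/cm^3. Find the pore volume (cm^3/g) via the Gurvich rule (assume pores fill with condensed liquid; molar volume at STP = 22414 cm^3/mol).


Moles adsorbed n = V_ads / 22414 = 193.2 / 22414 = 8.619613e-03 mol
Liquid volume V_liq = n * M / rho_liq = 8.619613e-03 * 31.6 / 0.912 = 0.29866 cm^3
Specific pore volume V_pore = V_liq / m_sample = 0.29866 / 3.32
V_pore = 0.09 cm^3/g

0.09


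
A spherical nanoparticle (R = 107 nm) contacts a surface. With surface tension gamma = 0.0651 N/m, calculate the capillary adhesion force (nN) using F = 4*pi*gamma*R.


Convert radius: R = 107 nm = 1.07e-07 m
F = 4 * pi * gamma * R
F = 4 * pi * 0.0651 * 1.07e-07
F = 8.75336e-08 N = 87.5336 nN

87.5336


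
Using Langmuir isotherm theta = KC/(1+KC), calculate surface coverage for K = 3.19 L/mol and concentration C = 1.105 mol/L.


Langmuir isotherm: theta = K*C / (1 + K*C)
K*C = 3.19 * 1.105 = 3.52495
theta = 3.52495 / (1 + 3.52495) = 3.52495 / 4.52495
theta = 0.779

0.779


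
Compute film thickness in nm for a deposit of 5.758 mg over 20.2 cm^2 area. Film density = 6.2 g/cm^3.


Convert: m = 5.758 mg = 5.7580e-06 kg, A = 20.2 cm^2 = 2.0200e-03 m^2, rho = 6.2 g/cm^3 = 6200 kg/m^3
t = m / (A * rho)
t = 5.7580e-06 / (2.0200e-03 * 6200)
t = 4.5976e-07 m = 459.8 nm

459.8


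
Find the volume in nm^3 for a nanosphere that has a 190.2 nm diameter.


Radius r = 190.2/2 = 95.1 nm
Volume V = (4/3) * pi * r^3
V = (4/3) * pi * (95.1)^3
V = 3602717.09 nm^3

3602717.09


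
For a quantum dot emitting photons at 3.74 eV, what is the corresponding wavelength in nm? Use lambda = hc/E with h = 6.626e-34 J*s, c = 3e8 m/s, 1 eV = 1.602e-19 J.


Convert energy: E = 3.74 eV = 3.74 * 1.602e-19 = 5.99148e-19 J
lambda = h*c / E = 6.626e-34 * 3e8 / 5.99148e-19
lambda = 3.31771e-07 m = 331.8 nm

331.8


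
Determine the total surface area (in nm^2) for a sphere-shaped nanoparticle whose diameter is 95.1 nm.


Radius r = 95.1/2 = 47.55 nm
Surface area SA = 4 * pi * r^2
SA = 4 * pi * (47.55)^2
SA = 28412.6 nm^2

28412.6


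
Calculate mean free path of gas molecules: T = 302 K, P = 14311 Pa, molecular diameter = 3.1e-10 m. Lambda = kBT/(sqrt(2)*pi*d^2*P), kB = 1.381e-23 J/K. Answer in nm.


Mean free path: lambda = kB*T / (sqrt(2) * pi * d^2 * P)
lambda = 1.381e-23 * 302 / (sqrt(2) * pi * (3.1e-10)^2 * 14311)
lambda = 6.82562e-07 m
lambda = 682.56 nm

682.56


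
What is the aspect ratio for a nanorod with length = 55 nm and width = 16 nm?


Aspect ratio AR = length / diameter
AR = 55 / 16
AR = 3.44

3.44


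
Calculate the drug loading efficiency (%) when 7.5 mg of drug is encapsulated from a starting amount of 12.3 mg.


Drug loading efficiency = (drug loaded / drug initial) * 100
DLE = 7.5 / 12.3 * 100
DLE = 0.6098 * 100
DLE = 60.98%

60.98


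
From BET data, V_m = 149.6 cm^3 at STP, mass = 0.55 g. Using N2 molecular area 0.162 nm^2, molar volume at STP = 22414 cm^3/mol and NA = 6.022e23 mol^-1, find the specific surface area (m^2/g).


Number of moles in monolayer = V_m / 22414 = 149.6 / 22414 = 0.0066744
Number of molecules = moles * NA = 0.0066744 * 6.022e23
SA = molecules * sigma / mass
SA = (149.6 / 22414) * 6.022e23 * 0.162e-18 / 0.55
SA = 1183.9 m^2/g

1183.9


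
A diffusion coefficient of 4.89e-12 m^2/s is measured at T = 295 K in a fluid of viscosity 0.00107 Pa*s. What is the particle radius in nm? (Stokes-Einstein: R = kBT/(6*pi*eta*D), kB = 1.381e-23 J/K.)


Stokes-Einstein: R = kB*T / (6*pi*eta*D)
R = 1.381e-23 * 295 / (6 * pi * 0.00107 * 4.89e-12)
R = 4.13068e-08 m = 41.31 nm

41.31


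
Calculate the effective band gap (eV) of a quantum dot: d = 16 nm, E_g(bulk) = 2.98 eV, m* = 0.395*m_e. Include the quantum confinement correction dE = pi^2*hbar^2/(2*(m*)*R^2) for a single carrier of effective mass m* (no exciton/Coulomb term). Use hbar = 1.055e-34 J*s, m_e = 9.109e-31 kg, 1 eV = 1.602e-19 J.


Radius R = 16/2 nm = 8e-09 m
Confinement energy dE = pi^2 * hbar^2 / (2 * m_eff * m_e * R^2)
dE = pi^2 * (1.055e-34)^2 / (2 * 0.395 * 9.109e-31 * (8e-09)^2) J, divided by 1.602e-19 J/eV
dE = 0.0149 eV
Total band gap = E_g(bulk) + dE = 2.98 + 0.0149 = 2.9949 eV

2.9949


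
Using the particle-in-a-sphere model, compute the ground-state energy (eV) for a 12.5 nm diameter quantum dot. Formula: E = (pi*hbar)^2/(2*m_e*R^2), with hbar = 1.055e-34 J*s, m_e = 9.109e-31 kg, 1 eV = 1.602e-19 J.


Radius R = 12.5/2 = 6.25 nm = 6.25e-09 m
E = (pi * 1.055e-34)^2 / (2 * 9.109e-31 * (6.25e-09)^2)
E(J) = 1.54363e-21
E = E(J) / 1.602e-19 = 0.0096 eV

0.0096


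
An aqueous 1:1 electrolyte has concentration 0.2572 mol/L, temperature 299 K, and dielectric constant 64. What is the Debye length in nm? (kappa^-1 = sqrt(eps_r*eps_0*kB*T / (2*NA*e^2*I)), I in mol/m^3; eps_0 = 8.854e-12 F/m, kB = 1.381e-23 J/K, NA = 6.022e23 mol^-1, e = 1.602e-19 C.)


Ionic strength I = 0.2572 * 1^2 * 1000 = 257.2 mol/m^3
kappa^-1 = sqrt(64 * 8.854e-12 * 1.381e-23 * 299 / (2 * 6.022e23 * (1.602e-19)^2 * 257.2))
kappa^-1 = 0.543 nm

0.543


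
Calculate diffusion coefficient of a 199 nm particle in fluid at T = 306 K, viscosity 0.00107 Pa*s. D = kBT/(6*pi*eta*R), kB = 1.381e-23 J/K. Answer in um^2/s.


Radius R = 199/2 = 99.5 nm = 9.95e-08 m
D = kB*T / (6*pi*eta*R)
D = 1.381e-23 * 306 / (6 * pi * 0.00107 * 9.95e-08)
D = 2.10575e-12 m^2/s = 2.106 um^2/s

2.106


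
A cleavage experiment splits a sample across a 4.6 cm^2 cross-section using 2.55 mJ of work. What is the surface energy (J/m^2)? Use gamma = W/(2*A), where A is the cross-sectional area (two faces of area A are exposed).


Convert: A = 4.6 cm^2 = 0.00046 m^2, W = 2.55 mJ = 0.00255 J
Cleaving exposes two faces of area A, so total new surface = 2*A and gamma = W / (2*A)
gamma = 0.00255 / (2 * 0.00046)
gamma = 2.772 J/m^2

2.772


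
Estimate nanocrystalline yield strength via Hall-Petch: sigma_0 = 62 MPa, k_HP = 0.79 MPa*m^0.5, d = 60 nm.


d = 60 nm = 6e-08 m
sqrt(d) = 0.000244949
Hall-Petch contribution = k / sqrt(d) = 0.79 / 0.000244949 = 3225.2 MPa
sigma = sigma_0 + k/sqrt(d) = 62 + 3225.2 = 3287.2 MPa

3287.2


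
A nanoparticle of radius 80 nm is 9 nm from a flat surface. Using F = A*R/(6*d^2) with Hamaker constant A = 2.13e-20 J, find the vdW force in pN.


Convert to SI: R = 80 nm = 8e-08 m, d = 9 nm = 9e-09 m
F = A * R / (6 * d^2)
F = 2.13e-20 * 8e-08 / (6 * (9e-09)^2)
F = 3.50617e-12 N = 3.506 pN

3.506


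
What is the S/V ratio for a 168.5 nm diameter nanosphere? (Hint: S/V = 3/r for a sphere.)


Radius r = 168.5/2 = 84.25 nm
S/V = 3 / r = 3 / 84.25
S/V = 0.0356 nm^-1

0.0356


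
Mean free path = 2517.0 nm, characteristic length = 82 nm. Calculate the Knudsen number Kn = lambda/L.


Knudsen number Kn = lambda / L
Kn = 2517.0 / 82
Kn = 30.6951

30.6951


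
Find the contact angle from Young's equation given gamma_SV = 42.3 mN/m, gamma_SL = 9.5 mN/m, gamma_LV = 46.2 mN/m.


cos(theta) = (gamma_SV - gamma_SL) / gamma_LV
cos(theta) = (42.3 - 9.5) / 46.2
cos(theta) = 0.709957
theta = arccos(0.709957) = 44.77 degrees

44.77


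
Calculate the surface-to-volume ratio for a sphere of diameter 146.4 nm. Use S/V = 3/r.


Radius r = 146.4/2 = 73.2 nm
S/V = 3 / r = 3 / 73.2
S/V = 0.041 nm^-1

0.041


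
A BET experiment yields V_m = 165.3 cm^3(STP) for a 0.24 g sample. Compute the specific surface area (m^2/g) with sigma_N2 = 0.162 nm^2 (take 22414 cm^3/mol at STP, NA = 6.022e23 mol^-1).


Number of moles in monolayer = V_m / 22414 = 165.3 / 22414 = 0.00737486
Number of molecules = moles * NA = 0.00737486 * 6.022e23
SA = molecules * sigma / mass
SA = (165.3 / 22414) * 6.022e23 * 0.162e-18 / 0.24
SA = 2997.8 m^2/g

2997.8


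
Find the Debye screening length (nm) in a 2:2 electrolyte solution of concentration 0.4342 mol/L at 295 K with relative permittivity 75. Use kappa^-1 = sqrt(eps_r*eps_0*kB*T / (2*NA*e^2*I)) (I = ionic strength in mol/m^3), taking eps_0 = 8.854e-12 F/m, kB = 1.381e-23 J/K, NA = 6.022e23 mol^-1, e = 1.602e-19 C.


Ionic strength I = 0.4342 * 2^2 * 1000 = 1736.8 mol/m^3
kappa^-1 = sqrt(75 * 8.854e-12 * 1.381e-23 * 295 / (2 * 6.022e23 * (1.602e-19)^2 * 1736.8))
kappa^-1 = 0.224 nm

0.224


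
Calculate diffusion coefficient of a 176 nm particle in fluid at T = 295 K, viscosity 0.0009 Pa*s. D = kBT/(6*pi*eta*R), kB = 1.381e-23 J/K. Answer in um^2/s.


Radius R = 176/2 = 88 nm = 8.8e-08 m
D = kB*T / (6*pi*eta*R)
D = 1.381e-23 * 295 / (6 * pi * 0.0009 * 8.8e-08)
D = 2.72891e-12 m^2/s = 2.729 um^2/s

2.729


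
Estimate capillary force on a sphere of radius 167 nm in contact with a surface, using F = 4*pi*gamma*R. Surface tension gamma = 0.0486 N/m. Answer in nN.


Convert radius: R = 167 nm = 1.67e-07 m
F = 4 * pi * gamma * R
F = 4 * pi * 0.0486 * 1.67e-07
F = 1.01991e-07 N = 101.9912 nN

101.9912


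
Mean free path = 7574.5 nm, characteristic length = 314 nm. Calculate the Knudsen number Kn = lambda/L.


Knudsen number Kn = lambda / L
Kn = 7574.5 / 314
Kn = 24.1226

24.1226


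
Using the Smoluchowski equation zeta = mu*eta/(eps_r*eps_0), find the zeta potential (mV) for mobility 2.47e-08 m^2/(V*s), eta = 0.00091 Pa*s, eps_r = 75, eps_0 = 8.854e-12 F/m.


Smoluchowski equation: zeta = mu * eta / (eps_r * eps_0)
zeta = 2.47e-08 * 0.00091 / (75 * 8.854e-12)
zeta = 0.033848 V = 33.85 mV

33.85


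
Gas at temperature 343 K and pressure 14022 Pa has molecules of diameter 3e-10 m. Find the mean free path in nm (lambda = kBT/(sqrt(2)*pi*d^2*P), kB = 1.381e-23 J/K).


Mean free path: lambda = kB*T / (sqrt(2) * pi * d^2 * P)
lambda = 1.381e-23 * 343 / (sqrt(2) * pi * (3e-10)^2 * 14022)
lambda = 8.44832e-07 m
lambda = 844.83 nm

844.83


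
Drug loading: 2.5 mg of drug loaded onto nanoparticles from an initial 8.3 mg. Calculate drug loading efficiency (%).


Drug loading efficiency = (drug loaded / drug initial) * 100
DLE = 2.5 / 8.3 * 100
DLE = 0.3012 * 100
DLE = 30.12%

30.12


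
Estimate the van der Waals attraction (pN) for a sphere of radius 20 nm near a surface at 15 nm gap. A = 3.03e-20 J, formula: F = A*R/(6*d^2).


Convert to SI: R = 20 nm = 2e-08 m, d = 15 nm = 1.5e-08 m
F = A * R / (6 * d^2)
F = 3.03e-20 * 2e-08 / (6 * (1.5e-08)^2)
F = 4.48889e-13 N = 0.449 pN

0.449


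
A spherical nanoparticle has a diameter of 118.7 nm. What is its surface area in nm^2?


Radius r = 118.7/2 = 59.35 nm
Surface area SA = 4 * pi * r^2
SA = 4 * pi * (59.35)^2
SA = 44264.07 nm^2

44264.07


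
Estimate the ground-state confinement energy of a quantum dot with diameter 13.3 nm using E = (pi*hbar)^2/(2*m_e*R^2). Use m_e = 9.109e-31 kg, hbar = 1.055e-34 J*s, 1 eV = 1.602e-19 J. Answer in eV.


Radius R = 13.3/2 = 6.65 nm = 6.65e-09 m
E = (pi * 1.055e-34)^2 / (2 * 9.109e-31 * (6.65e-09)^2)
E(J) = 1.36352e-21
E = E(J) / 1.602e-19 = 0.0085 eV

0.0085


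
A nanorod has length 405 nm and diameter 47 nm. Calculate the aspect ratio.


Aspect ratio AR = length / diameter
AR = 405 / 47
AR = 8.62

8.62


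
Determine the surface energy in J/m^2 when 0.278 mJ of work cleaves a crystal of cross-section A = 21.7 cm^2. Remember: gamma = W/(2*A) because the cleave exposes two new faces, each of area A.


Convert: A = 21.7 cm^2 = 0.00217 m^2, W = 0.278 mJ = 0.000278 J
Cleaving exposes two faces of area A, so total new surface = 2*A and gamma = W / (2*A)
gamma = 0.000278 / (2 * 0.00217)
gamma = 0.064 J/m^2

0.064


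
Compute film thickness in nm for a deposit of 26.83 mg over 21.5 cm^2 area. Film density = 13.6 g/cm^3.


Convert: m = 26.83 mg = 2.6830e-05 kg, A = 21.5 cm^2 = 2.1500e-03 m^2, rho = 13.6 g/cm^3 = 13600 kg/m^3
t = m / (A * rho)
t = 2.6830e-05 / (2.1500e-03 * 13600)
t = 9.1758e-07 m = 917.6 nm

917.6


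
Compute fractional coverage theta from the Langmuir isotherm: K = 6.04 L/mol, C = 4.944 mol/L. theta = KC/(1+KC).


Langmuir isotherm: theta = K*C / (1 + K*C)
K*C = 6.04 * 4.944 = 29.86176
theta = 29.86176 / (1 + 29.86176) = 29.86176 / 30.86176
theta = 0.9676

0.9676


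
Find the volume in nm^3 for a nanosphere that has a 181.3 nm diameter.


Radius r = 181.3/2 = 90.65 nm
Volume V = (4/3) * pi * r^3
V = (4/3) * pi * (90.65)^3
V = 3120268.99 nm^3

3120268.99


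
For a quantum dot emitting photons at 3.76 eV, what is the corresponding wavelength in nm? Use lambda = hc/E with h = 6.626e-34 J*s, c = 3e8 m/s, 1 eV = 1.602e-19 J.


Convert energy: E = 3.76 eV = 3.76 * 1.602e-19 = 6.02352e-19 J
lambda = h*c / E = 6.626e-34 * 3e8 / 6.02352e-19
lambda = 3.30006e-07 m = 330.0 nm

330.0


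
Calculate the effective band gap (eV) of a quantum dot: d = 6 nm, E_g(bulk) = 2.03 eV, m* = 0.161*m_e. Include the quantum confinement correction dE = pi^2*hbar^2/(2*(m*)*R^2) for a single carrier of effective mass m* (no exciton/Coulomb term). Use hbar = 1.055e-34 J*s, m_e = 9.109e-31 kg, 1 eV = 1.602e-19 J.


Radius R = 6/2 nm = 3e-09 m
Confinement energy dE = pi^2 * hbar^2 / (2 * m_eff * m_e * R^2)
dE = pi^2 * (1.055e-34)^2 / (2 * 0.161 * 9.109e-31 * (3e-09)^2) J, divided by 1.602e-19 J/eV
dE = 0.2598 eV
Total band gap = E_g(bulk) + dE = 2.03 + 0.2598 = 2.2898 eV

2.2898


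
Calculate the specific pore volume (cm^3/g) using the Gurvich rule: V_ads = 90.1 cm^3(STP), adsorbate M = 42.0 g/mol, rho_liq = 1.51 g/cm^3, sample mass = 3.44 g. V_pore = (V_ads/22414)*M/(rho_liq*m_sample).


Moles adsorbed n = V_ads / 22414 = 90.1 / 22414 = 4.019809e-03 mol
Liquid volume V_liq = n * M / rho_liq = 4.019809e-03 * 42.0 / 1.51 = 0.11181 cm^3
Specific pore volume V_pore = V_liq / m_sample = 0.11181 / 3.44
V_pore = 0.0325 cm^3/g

0.0325


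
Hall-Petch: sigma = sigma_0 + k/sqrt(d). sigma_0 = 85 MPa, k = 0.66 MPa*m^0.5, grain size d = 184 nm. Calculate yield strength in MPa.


d = 184 nm = 1.84e-07 m
sqrt(d) = 0.0004289522
Hall-Petch contribution = k / sqrt(d) = 0.66 / 0.0004289522 = 1538.6 MPa
sigma = sigma_0 + k/sqrt(d) = 85 + 1538.6 = 1623.6 MPa

1623.6


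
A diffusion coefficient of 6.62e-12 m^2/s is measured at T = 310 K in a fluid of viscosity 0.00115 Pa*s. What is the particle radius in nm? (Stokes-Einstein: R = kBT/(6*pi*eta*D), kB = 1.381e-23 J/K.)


Stokes-Einstein: R = kB*T / (6*pi*eta*D)
R = 1.381e-23 * 310 / (6 * pi * 0.00115 * 6.62e-12)
R = 2.98331e-08 m = 29.83 nm

29.83


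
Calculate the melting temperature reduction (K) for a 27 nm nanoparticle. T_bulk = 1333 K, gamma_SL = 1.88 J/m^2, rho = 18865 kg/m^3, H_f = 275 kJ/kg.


Radius R = 27/2 = 13.5 nm = 1.35e-08 m
Convert H_f = 275 kJ/kg = 275000 J/kg
dT = 2 * gamma_SL * T_bulk / (rho * H_f * R)
dT = 2 * 1.88 * 1333 / (18865 * 275000 * 1.35e-08)
dT = 71.6 K

71.6


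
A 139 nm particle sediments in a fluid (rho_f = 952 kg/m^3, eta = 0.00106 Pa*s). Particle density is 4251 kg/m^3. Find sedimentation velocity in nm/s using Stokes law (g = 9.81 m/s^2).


Radius R = 139/2 nm = 6.95e-08 m
Density difference = 4251 - 952 = 3299 kg/m^3
v = 2 * R^2 * (rho_p - rho_f) * g / (9 * eta)
v = 2 * (6.95e-08)^2 * 3299 * 9.81 / (9 * 0.00106)
v = 3.2772e-08 m/s = 32.772 nm/s

32.772


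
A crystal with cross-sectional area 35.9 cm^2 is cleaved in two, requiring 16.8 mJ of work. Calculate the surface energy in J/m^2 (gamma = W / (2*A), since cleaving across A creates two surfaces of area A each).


Convert: A = 35.9 cm^2 = 0.00359 m^2, W = 16.8 mJ = 0.0168 J
Cleaving exposes two faces of area A, so total new surface = 2*A and gamma = W / (2*A)
gamma = 0.0168 / (2 * 0.00359)
gamma = 2.34 J/m^2

2.34


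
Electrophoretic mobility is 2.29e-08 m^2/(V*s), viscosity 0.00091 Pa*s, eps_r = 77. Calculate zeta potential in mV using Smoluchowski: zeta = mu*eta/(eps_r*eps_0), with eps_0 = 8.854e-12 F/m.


Smoluchowski equation: zeta = mu * eta / (eps_r * eps_0)
zeta = 2.29e-08 * 0.00091 / (77 * 8.854e-12)
zeta = 0.030567 V = 30.57 mV

30.57


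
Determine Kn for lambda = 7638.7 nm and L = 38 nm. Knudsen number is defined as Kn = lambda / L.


Knudsen number Kn = lambda / L
Kn = 7638.7 / 38
Kn = 201.0184

201.0184


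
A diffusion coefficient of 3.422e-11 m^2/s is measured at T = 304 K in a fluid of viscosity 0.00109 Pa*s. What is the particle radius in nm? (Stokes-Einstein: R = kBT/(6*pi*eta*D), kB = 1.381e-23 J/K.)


Stokes-Einstein: R = kB*T / (6*pi*eta*D)
R = 1.381e-23 * 304 / (6 * pi * 0.00109 * 3.422e-11)
R = 5.97117e-09 m = 5.97 nm

5.97


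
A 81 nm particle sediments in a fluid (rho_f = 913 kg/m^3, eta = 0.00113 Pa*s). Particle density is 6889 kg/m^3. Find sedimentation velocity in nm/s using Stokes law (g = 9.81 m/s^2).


Radius R = 81/2 nm = 4.05e-08 m
Density difference = 6889 - 913 = 5976 kg/m^3
v = 2 * R^2 * (rho_p - rho_f) * g / (9 * eta)
v = 2 * (4.05e-08)^2 * 5976 * 9.81 / (9 * 0.00113)
v = 1.89103e-08 m/s = 18.9103 nm/s

18.9103


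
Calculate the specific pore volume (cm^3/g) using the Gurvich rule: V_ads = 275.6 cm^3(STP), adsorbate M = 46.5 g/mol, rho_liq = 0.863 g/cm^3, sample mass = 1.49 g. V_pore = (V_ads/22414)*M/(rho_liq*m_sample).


Moles adsorbed n = V_ads / 22414 = 275.6 / 22414 = 1.229589e-02 mol
Liquid volume V_liq = n * M / rho_liq = 1.229589e-02 * 46.5 / 0.863 = 0.66252 cm^3
Specific pore volume V_pore = V_liq / m_sample = 0.66252 / 1.49
V_pore = 0.4446 cm^3/g

0.4446


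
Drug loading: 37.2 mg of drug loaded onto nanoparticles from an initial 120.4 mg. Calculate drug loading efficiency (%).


Drug loading efficiency = (drug loaded / drug initial) * 100
DLE = 37.2 / 120.4 * 100
DLE = 0.309 * 100
DLE = 30.9%

30.9


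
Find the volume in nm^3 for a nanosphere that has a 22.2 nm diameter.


Radius r = 22.2/2 = 11.1 nm
Volume V = (4/3) * pi * r^3
V = (4/3) * pi * (11.1)^3
V = 5728.72 nm^3

5728.72


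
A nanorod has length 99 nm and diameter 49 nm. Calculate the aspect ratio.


Aspect ratio AR = length / diameter
AR = 99 / 49
AR = 2.02

2.02


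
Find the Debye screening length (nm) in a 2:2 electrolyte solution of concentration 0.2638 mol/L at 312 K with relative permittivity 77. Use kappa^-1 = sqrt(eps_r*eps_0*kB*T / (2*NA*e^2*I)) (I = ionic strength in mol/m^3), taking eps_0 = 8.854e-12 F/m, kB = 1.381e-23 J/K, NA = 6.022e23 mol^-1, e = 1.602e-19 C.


Ionic strength I = 0.2638 * 2^2 * 1000 = 1055.2 mol/m^3
kappa^-1 = sqrt(77 * 8.854e-12 * 1.381e-23 * 312 / (2 * 6.022e23 * (1.602e-19)^2 * 1055.2))
kappa^-1 = 0.3 nm

0.3


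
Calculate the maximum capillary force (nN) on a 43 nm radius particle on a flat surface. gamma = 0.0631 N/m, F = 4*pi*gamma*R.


Convert radius: R = 43 nm = 4.3e-08 m
F = 4 * pi * gamma * R
F = 4 * pi * 0.0631 * 4.3e-08
F = 3.40963e-08 N = 34.0963 nN

34.0963


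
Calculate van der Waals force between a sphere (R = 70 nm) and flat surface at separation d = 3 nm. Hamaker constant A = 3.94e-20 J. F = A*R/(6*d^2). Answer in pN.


Convert to SI: R = 70 nm = 7e-08 m, d = 3 nm = 3e-09 m
F = A * R / (6 * d^2)
F = 3.94e-20 * 7e-08 / (6 * (3e-09)^2)
F = 5.10741e-11 N = 51.074 pN

51.074


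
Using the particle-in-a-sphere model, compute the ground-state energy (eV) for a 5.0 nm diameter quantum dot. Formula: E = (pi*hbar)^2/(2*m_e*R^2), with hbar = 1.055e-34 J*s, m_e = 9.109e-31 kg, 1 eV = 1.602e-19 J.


Radius R = 5.0/2 = 2.5 nm = 2.5e-09 m
E = (pi * 1.055e-34)^2 / (2 * 9.109e-31 * (2.5e-09)^2)
E(J) = 9.6477e-21
E = E(J) / 1.602e-19 = 0.0602 eV

0.0602


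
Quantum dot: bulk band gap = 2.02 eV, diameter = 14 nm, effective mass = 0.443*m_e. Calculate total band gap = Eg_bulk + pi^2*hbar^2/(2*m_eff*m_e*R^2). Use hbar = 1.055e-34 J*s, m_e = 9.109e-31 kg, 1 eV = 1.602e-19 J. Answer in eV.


Radius R = 14/2 nm = 7e-09 m
Confinement energy dE = pi^2 * hbar^2 / (2 * m_eff * m_e * R^2)
dE = pi^2 * (1.055e-34)^2 / (2 * 0.443 * 9.109e-31 * (7e-09)^2) J, divided by 1.602e-19 J/eV
dE = 0.0173 eV
Total band gap = E_g(bulk) + dE = 2.02 + 0.0173 = 2.0373 eV

2.0373


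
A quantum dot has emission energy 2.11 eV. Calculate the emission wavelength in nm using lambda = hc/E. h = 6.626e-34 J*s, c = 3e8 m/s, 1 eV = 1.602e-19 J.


Convert energy: E = 2.11 eV = 2.11 * 1.602e-19 = 3.38022e-19 J
lambda = h*c / E = 6.626e-34 * 3e8 / 3.38022e-19
lambda = 5.88068e-07 m = 588.1 nm

588.1


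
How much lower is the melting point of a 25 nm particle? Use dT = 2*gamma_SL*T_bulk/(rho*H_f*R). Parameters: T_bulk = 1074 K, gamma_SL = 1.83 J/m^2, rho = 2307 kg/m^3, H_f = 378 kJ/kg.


Radius R = 25/2 = 12.5 nm = 1.25e-08 m
Convert H_f = 378 kJ/kg = 378000 J/kg
dT = 2 * gamma_SL * T_bulk / (rho * H_f * R)
dT = 2 * 1.83 * 1074 / (2307 * 378000 * 1.25e-08)
dT = 360.6 K

360.6


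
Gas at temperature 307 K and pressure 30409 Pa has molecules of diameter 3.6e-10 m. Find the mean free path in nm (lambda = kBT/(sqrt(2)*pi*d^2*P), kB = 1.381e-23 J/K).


Mean free path: lambda = kB*T / (sqrt(2) * pi * d^2 * P)
lambda = 1.381e-23 * 307 / (sqrt(2) * pi * (3.6e-10)^2 * 30409)
lambda = 2.42136e-07 m
lambda = 242.14 nm

242.14


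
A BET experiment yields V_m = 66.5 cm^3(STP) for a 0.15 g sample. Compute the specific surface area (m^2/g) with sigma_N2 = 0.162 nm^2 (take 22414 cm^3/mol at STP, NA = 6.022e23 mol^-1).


Number of moles in monolayer = V_m / 22414 = 66.5 / 22414 = 0.0029669
Number of molecules = moles * NA = 0.0029669 * 6.022e23
SA = molecules * sigma / mass
SA = (66.5 / 22414) * 6.022e23 * 0.162e-18 / 0.15
SA = 1929.6 m^2/g

1929.6


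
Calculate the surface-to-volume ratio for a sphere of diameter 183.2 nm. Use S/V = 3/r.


Radius r = 183.2/2 = 91.6 nm
S/V = 3 / r = 3 / 91.6
S/V = 0.0328 nm^-1

0.0328


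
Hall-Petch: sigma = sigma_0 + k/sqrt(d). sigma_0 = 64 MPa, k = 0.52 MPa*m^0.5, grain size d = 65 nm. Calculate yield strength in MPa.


d = 65 nm = 6.5e-08 m
sqrt(d) = 0.000254951
Hall-Petch contribution = k / sqrt(d) = 0.52 / 0.000254951 = 2039.6 MPa
sigma = sigma_0 + k/sqrt(d) = 64 + 2039.6 = 2103.6 MPa

2103.6


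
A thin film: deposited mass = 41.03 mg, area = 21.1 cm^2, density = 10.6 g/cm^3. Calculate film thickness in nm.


Convert: m = 41.03 mg = 4.1030e-05 kg, A = 21.1 cm^2 = 2.1100e-03 m^2, rho = 10.6 g/cm^3 = 10600 kg/m^3
t = m / (A * rho)
t = 4.1030e-05 / (2.1100e-03 * 10600)
t = 1.8345e-06 m = 1834.5 nm

1834.5


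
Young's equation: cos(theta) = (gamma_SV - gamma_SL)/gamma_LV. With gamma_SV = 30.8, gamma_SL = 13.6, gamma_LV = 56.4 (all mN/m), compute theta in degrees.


cos(theta) = (gamma_SV - gamma_SL) / gamma_LV
cos(theta) = (30.8 - 13.6) / 56.4
cos(theta) = 0.304965
theta = arccos(0.304965) = 72.24 degrees

72.24


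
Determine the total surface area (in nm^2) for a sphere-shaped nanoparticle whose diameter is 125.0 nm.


Radius r = 125.0/2 = 62.5 nm
Surface area SA = 4 * pi * r^2
SA = 4 * pi * (62.5)^2
SA = 49087.39 nm^2

49087.39


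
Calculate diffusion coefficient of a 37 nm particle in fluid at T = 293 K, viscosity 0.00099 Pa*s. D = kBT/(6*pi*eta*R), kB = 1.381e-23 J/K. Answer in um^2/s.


Radius R = 37/2 = 18.5 nm = 1.85e-08 m
D = kB*T / (6*pi*eta*R)
D = 1.381e-23 * 293 / (6 * pi * 0.00099 * 1.85e-08)
D = 1.17207e-11 m^2/s = 11.721 um^2/s

11.721


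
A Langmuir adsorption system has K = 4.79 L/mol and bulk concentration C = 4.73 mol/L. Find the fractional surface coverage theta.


Langmuir isotherm: theta = K*C / (1 + K*C)
K*C = 4.79 * 4.73 = 22.6567
theta = 22.6567 / (1 + 22.6567) = 22.6567 / 23.6567
theta = 0.9577

0.9577


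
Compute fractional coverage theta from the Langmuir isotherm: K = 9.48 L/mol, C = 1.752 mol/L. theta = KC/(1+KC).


Langmuir isotherm: theta = K*C / (1 + K*C)
K*C = 9.48 * 1.752 = 16.60896
theta = 16.60896 / (1 + 16.60896) = 16.60896 / 17.60896
theta = 0.9432

0.9432


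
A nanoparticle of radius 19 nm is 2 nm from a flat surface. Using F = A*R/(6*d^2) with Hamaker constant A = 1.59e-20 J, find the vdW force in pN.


Convert to SI: R = 19 nm = 1.9e-08 m, d = 2 nm = 2e-09 m
F = A * R / (6 * d^2)
F = 1.59e-20 * 1.9e-08 / (6 * (2e-09)^2)
F = 1.25875e-11 N = 12.588 pN

12.588


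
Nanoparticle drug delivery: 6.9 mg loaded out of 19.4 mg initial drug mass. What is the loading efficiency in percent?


Drug loading efficiency = (drug loaded / drug initial) * 100
DLE = 6.9 / 19.4 * 100
DLE = 0.3557 * 100
DLE = 35.57%

35.57


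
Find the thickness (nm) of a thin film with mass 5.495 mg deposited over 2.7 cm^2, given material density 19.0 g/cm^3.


Convert: m = 5.495 mg = 5.4950e-06 kg, A = 2.7 cm^2 = 2.7000e-04 m^2, rho = 19.0 g/cm^3 = 19000 kg/m^3
t = m / (A * rho)
t = 5.4950e-06 / (2.7000e-04 * 19000)
t = 1.0712e-06 m = 1071.2 nm

1071.2


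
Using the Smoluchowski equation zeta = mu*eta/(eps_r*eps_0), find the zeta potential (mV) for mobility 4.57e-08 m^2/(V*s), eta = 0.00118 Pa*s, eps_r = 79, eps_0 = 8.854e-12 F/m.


Smoluchowski equation: zeta = mu * eta / (eps_r * eps_0)
zeta = 4.57e-08 * 0.00118 / (79 * 8.854e-12)
zeta = 0.077096 V = 77.1 mV

77.1


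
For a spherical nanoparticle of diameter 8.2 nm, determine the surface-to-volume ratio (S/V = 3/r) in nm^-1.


Radius r = 8.2/2 = 4.1 nm
S/V = 3 / r = 3 / 4.1
S/V = 0.7317 nm^-1

0.7317


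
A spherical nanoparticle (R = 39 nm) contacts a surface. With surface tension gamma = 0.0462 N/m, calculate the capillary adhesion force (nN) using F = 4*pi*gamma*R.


Convert radius: R = 39 nm = 3.9e-08 m
F = 4 * pi * gamma * R
F = 4 * pi * 0.0462 * 3.9e-08
F = 2.26421e-08 N = 22.6421 nN

22.6421


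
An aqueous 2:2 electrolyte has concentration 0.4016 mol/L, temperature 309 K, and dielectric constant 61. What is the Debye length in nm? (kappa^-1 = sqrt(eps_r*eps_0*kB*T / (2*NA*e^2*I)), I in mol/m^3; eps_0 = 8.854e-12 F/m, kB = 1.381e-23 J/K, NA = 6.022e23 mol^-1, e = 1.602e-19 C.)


Ionic strength I = 0.4016 * 2^2 * 1000 = 1606.4 mol/m^3
kappa^-1 = sqrt(61 * 8.854e-12 * 1.381e-23 * 309 / (2 * 6.022e23 * (1.602e-19)^2 * 1606.4))
kappa^-1 = 0.215 nm

0.215


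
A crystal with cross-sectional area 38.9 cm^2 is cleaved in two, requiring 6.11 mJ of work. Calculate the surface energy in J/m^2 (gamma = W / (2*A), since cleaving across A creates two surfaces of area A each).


Convert: A = 38.9 cm^2 = 0.00389 m^2, W = 6.11 mJ = 0.00611 J
Cleaving exposes two faces of area A, so total new surface = 2*A and gamma = W / (2*A)
gamma = 0.00611 / (2 * 0.00389)
gamma = 0.785 J/m^2

0.785


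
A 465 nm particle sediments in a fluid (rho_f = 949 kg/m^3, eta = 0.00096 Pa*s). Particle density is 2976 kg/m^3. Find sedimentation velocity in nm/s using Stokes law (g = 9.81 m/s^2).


Radius R = 465/2 nm = 2.325e-07 m
Density difference = 2976 - 949 = 2027 kg/m^3
v = 2 * R^2 * (rho_p - rho_f) * g / (9 * eta)
v = 2 * (2.325e-07)^2 * 2027 * 9.81 / (9 * 0.00096)
v = 2.4882e-07 m/s = 248.8198 nm/s

248.8198


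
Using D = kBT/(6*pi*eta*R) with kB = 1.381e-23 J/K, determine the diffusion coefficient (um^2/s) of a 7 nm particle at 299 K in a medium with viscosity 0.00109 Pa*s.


Radius R = 7/2 = 3.5 nm = 3.5e-09 m
D = kB*T / (6*pi*eta*R)
D = 1.381e-23 * 299 / (6 * pi * 0.00109 * 3.5e-09)
D = 5.74208e-11 m^2/s = 57.421 um^2/s

57.421


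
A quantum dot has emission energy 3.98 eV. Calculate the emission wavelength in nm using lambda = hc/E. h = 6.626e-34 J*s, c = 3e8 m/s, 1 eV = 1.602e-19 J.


Convert energy: E = 3.98 eV = 3.98 * 1.602e-19 = 6.37596e-19 J
lambda = h*c / E = 6.626e-34 * 3e8 / 6.37596e-19
lambda = 3.11765e-07 m = 311.8 nm

311.8


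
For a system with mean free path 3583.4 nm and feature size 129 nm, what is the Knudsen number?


Knudsen number Kn = lambda / L
Kn = 3583.4 / 129
Kn = 27.7783

27.7783


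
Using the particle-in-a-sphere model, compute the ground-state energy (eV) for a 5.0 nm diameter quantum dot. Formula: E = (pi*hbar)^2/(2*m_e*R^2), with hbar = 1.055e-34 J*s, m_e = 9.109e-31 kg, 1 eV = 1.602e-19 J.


Radius R = 5.0/2 = 2.5 nm = 2.5e-09 m
E = (pi * 1.055e-34)^2 / (2 * 9.109e-31 * (2.5e-09)^2)
E(J) = 9.6477e-21
E = E(J) / 1.602e-19 = 0.0602 eV

0.0602
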